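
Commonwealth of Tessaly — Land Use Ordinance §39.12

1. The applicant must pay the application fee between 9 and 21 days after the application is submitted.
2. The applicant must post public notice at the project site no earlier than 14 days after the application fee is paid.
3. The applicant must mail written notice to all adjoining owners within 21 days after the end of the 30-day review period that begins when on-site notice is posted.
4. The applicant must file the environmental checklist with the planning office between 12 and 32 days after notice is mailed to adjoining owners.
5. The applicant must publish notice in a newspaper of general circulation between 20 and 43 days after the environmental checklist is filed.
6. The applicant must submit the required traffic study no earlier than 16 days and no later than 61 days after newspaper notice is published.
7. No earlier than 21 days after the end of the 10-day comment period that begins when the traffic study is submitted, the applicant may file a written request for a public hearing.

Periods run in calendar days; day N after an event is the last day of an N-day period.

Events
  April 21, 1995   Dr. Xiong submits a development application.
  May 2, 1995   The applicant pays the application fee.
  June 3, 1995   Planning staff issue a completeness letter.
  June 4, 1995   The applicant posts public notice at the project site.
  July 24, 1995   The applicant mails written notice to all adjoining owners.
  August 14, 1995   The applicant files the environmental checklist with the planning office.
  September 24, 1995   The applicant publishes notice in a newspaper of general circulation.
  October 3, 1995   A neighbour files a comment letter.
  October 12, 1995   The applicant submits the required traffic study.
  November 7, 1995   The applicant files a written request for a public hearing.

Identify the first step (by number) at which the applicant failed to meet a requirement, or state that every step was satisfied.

Step 1 — 9 and 21 days from April 21, 1995 (when the application is submitted) are April 30, 1995 and May 12, 1995 respectively; done May 2, 1995, which is between those dates.
Step 2 — must wait 14 days from May 2, 1995 (when the application fee is paid), so not before May 16, 1995; done June 4, 1995, after the minimum wait.
Step 3 — counting 21 days from July 4, 1995 (end of the 30-day review period, which began when on-site notice is posted on June 4, 1995) gives a deadline of July 25, 1995; done July 24, 1995 — timely.
Step 4 — 12 and 32 days from July 24, 1995 (when notice is mailed to adjoining owners) are August 5, 1995 and August 25, 1995 respectively; done August 14, 1995 — within the window.
Step 5 — 20 and 43 days from August 14, 1995 (when the environmental checklist is filed) are September 3, 1995 and September 26, 1995 respectively; done September 24, 1995, which is between those dates.
Step 6 — 16 and 61 days from September 24, 1995 (when newspaper notice is published) are October 10, 1995 and November 24, 1995 respectively; October 12, 1995 falls inside that range.
Step 7 — must wait 21 days from October 22, 1995 (end of the 10-day comment period, which began when the traffic study is submitted on October 12, 1995), so not before November 12, 1995; done November 7, 1995 — 5 days too early.
The analysis stops there.

Step 7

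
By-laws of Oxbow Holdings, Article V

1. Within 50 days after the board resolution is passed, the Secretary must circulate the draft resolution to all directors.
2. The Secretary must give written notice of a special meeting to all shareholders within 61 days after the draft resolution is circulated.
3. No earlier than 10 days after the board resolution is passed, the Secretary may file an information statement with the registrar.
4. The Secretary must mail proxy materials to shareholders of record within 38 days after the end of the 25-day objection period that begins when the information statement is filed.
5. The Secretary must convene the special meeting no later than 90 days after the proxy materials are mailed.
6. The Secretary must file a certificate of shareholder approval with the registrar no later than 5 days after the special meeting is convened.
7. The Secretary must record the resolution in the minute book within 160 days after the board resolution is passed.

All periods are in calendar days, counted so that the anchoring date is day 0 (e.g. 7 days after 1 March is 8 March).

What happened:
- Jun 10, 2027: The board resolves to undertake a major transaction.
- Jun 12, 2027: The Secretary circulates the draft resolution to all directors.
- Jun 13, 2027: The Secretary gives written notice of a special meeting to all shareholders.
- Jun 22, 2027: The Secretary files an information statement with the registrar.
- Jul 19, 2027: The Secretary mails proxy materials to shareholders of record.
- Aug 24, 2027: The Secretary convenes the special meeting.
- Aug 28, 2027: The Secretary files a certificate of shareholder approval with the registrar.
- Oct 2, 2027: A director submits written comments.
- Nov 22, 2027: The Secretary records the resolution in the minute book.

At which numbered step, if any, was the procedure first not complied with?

Step 7

(1) due by Jun 10, 2027 + 50 days = Jul 30, 2027; done Jun 12, 2027 — timely.
(2) due by Jun 12, 2027 + 61 days = Aug 12, 2027; done Jun 13, 2027 — timely.
(3) permitted from Jun 10, 2027 + 10 days = Jun 20, 2027 onward; done Jun 22, 2027 — permitted.
(4) due by Jul 17, 2027 + 38 days = Aug 24, 2027; completed Jul 19, 2027, before the deadline.
(5) due by Jul 19, 2027 + 90 days = Oct 17, 2027; Aug 24, 2027 is within that limit.
(6) due by Aug 24, 2027 + 5 days = Aug 29, 2027; completed Aug 28, 2027, before the deadline.
(7) due by Jun 10, 2027 + 160 days = Nov 17, 2027; not done until Nov 22, 2027, 5 days after the deadline.
The analysis stops there.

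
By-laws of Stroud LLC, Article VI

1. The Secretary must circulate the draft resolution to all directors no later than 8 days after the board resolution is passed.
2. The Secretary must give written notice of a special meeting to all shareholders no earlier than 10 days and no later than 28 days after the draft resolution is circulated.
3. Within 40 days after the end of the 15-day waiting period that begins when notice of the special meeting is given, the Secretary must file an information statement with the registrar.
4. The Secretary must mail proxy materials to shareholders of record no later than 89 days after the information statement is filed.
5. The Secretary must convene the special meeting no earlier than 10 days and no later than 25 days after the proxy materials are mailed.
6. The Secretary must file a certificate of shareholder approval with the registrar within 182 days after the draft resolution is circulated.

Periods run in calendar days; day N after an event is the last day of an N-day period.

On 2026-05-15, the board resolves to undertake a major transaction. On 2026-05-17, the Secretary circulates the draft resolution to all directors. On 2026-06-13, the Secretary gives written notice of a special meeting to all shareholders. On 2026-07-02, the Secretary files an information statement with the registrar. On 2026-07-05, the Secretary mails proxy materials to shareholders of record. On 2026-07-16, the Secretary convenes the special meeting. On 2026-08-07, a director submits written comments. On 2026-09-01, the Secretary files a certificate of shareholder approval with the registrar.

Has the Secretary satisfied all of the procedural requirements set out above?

Step 1: 8 days after 2026-05-15 (when the board resolution is passed) is 2026-05-23; completed 2026-05-17, before the deadline.
Step 2: the window is 10–28 days after 2026-05-17 (when the draft resolution is circulated), so 2026-05-27 through 2026-06-14; done 2026-06-13 — within the window.
Step 3: 40 days after 2026-06-28 (end of the 15-day waiting period, which began when notice of the special meeting is given on 2026-06-13) is 2026-08-07; completed 2026-07-02, before the deadline.
Step 4: 89 days after 2026-07-02 (when the information statement is filed) is 2026-09-29; 2026-07-05 is within that limit.
Step 5: the window is 10–25 days after 2026-07-05 (when the proxy materials are mailed), so 2026-07-15 through 2026-07-30; done 2026-07-16 — within the window.
Step 6: 182 days after 2026-05-17 (when the draft resolution is circulated) is 2026-11-15; done 2026-09-01 — timely.

Yes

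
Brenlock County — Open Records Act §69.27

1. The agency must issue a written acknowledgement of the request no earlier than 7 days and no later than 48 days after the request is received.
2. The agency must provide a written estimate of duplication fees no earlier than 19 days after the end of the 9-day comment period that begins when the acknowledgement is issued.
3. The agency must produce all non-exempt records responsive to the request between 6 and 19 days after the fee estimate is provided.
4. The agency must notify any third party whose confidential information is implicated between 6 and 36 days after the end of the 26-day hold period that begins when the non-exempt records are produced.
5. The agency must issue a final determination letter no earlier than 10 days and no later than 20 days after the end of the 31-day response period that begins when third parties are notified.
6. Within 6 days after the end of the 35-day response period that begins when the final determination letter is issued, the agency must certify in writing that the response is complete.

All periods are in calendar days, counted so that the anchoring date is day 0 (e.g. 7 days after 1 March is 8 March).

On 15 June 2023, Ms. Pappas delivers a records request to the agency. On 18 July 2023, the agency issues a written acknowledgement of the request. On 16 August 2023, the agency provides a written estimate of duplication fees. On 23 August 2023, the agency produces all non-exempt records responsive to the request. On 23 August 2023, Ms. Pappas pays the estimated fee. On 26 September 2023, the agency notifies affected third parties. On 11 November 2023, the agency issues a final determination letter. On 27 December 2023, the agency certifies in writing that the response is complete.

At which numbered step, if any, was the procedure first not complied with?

Step 1: the window is 7–48 days after 15 June 2023 (when the request is received), so 22 June 2023 through 2 August 2023; done 18 July 2023 — within the window.
Step 2: the earliest permitted date is 19 days after 27 July 2023 (end of the 9-day comment period, which began when the acknowledgement is issued on 18 July 2023), i.e. 15 August 2023; 16 August 2023 is on or after that date.
Step 3: the window is 6–19 days after 16 August 2023 (when the fee estimate is provided), so 22 August 2023 through 4 September 2023; done 23 August 2023 — within the window.
Step 4: the window is 6–36 days after 18 September 2023 (end of the 26-day hold period, which began when the non-exempt records are produced on 23 August 2023), so 24 September 2023 through 24 October 2023; done 26 September 2023 — within the window.
Step 5: the window is 10–20 days after 27 October 2023 (end of the 31-day response period, which began when third parties are notified on 26 September 2023), so 6 November 2023 through 16 November 2023; done 11 November 2023, which is between those dates.
Step 6: 6 days after 16 December 2023 (end of the 35-day response period, which began when the final determination letter is issued on 11 November 2023) is 22 December 2023; 27 December 2023 misses that deadline by 5 days.

Step 6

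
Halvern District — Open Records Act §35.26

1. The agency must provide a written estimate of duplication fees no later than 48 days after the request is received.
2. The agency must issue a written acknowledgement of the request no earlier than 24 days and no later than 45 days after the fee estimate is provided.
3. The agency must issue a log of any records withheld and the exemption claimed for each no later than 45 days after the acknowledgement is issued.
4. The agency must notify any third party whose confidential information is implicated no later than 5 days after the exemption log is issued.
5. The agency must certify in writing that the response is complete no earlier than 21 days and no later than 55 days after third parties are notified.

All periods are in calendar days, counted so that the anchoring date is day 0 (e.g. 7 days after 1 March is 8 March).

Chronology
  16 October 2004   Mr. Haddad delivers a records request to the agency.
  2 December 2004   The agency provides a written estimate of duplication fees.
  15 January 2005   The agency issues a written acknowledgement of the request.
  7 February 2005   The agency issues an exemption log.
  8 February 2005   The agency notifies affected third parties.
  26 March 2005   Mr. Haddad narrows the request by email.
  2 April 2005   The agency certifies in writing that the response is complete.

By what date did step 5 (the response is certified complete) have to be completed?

Step 5 runs from 8 February 2005, when third parties are notified. The window is 21–55 days after 8 February 2005; it closes on 4 April 2005.

4 April 2005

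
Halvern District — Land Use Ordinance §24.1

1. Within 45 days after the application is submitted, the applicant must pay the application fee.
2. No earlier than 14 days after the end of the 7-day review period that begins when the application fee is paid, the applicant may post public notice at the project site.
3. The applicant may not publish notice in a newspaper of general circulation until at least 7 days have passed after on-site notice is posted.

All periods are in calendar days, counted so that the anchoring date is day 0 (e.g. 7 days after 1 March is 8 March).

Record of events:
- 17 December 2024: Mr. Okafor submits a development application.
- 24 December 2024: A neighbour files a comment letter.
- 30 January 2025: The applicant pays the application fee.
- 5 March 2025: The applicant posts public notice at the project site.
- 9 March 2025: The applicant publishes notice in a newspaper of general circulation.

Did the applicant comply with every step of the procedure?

No

Step 1 — counting 45 days from 17 December 2024 (when the application is submitted) gives a deadline of 31 January 2025; done 30 January 2025 — timely.
Step 2 — must wait 14 days from 6 February 2025 (end of the 7-day review period, which began when the application fee is paid on 30 January 2025), so not before 20 February 2025; 5 March 2025 is on or after that date.
Step 3 — must wait 7 days from 5 March 2025 (when on-site notice is posted), so not before 12 March 2025; acted on 9 March 2025, 3 days prematurely.
Later steps need not be reached.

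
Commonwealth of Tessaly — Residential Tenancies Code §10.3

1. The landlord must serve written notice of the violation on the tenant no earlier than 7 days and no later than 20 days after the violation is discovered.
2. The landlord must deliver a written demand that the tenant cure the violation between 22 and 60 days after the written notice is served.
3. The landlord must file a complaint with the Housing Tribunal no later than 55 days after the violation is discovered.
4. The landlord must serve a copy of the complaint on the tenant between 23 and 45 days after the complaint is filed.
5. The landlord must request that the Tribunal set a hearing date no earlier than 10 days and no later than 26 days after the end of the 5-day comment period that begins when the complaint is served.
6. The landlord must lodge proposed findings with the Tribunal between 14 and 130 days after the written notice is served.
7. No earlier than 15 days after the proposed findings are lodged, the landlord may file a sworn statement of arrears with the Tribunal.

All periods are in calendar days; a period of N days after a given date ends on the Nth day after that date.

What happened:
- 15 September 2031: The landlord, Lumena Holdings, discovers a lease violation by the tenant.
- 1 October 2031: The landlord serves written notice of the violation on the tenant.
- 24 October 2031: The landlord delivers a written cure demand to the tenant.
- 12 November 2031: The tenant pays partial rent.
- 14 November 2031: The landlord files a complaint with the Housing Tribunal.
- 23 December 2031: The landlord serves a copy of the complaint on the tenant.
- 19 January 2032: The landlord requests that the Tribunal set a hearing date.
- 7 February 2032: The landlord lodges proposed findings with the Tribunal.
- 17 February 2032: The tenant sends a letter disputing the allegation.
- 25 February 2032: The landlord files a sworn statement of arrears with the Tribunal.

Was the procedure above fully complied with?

No

(1) the permitted window runs from 15 September 2031 + 7 = 22 September 2031 to 15 September 2031 + 20 = 5 October 2031; done 1 October 2031, which is between those dates.
(2) the permitted window runs from 1 October 2031 + 22 = 23 October 2031 to 1 October 2031 + 60 = 30 November 2031; done 24 October 2031 — within the window.
(3) due by 15 September 2031 + 55 days = 9 November 2031; not done until 14 November 2031, 5 days after the deadline.
Later steps need not be reached.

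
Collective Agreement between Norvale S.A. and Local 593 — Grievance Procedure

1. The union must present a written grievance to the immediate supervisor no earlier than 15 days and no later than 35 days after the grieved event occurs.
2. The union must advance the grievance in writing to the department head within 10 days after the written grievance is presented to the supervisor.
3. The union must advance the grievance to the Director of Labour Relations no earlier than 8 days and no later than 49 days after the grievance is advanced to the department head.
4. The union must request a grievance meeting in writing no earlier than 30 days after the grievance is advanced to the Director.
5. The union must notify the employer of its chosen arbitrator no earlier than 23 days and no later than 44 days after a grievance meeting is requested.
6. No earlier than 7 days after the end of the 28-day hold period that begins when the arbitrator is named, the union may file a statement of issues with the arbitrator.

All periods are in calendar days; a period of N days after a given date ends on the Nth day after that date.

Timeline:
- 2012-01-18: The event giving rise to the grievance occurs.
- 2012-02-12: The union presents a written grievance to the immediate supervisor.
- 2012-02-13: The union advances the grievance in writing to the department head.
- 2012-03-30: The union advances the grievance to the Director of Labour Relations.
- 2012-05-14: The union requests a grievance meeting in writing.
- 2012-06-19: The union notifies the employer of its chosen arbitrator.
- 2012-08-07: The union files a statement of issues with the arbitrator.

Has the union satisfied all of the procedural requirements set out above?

Step 1 — 15 and 35 days from 2012-01-18 (when the grieved event occurs) are 2012-02-02 and 2012-02-22 respectively; done 2012-02-12 — within the window.
Step 2 — counting 10 days from 2012-02-12 (when the written grievance is presented to the supervisor) gives a deadline of 2012-02-22; completed 2012-02-13, before the deadline.
Step 3 — 8 and 49 days from 2012-02-13 (when the grievance is advanced to the department head) are 2012-02-21 and 2012-04-02 respectively; 2012-03-30 falls inside that range.
Step 4 — must wait 30 days from 2012-03-30 (when the grievance is advanced to the Director), so not before 2012-04-29; done 2012-05-14 — permitted.
Step 5 — 23 and 44 days from 2012-05-14 (when a grievance meeting is requested) are 2012-06-06 and 2012-06-27 respectively; done 2012-06-19 — within the window.
Step 6 — must wait 7 days from 2012-07-17 (end of the 28-day hold period, which began when the arbitrator is named on 2012-06-19), so not before 2012-07-24; done 2012-08-07, after the minimum wait.

Yes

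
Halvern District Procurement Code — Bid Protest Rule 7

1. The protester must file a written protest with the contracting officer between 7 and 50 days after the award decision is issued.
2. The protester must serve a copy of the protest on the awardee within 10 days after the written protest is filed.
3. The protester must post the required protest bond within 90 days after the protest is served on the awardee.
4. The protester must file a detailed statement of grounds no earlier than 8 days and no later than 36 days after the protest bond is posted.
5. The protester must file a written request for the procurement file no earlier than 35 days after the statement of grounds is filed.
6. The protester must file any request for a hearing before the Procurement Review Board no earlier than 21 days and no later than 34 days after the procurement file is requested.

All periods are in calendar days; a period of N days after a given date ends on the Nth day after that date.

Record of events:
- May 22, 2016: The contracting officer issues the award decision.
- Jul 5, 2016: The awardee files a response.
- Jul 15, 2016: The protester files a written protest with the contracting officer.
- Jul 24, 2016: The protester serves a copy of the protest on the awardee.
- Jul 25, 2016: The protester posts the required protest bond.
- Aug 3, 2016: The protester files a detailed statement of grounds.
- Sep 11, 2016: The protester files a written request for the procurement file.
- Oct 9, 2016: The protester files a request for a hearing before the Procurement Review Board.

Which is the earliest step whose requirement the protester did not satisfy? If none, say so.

Step 1

(1) the permitted window runs from May 22, 2016 + 7 = May 29, 2016 to May 22, 2016 + 50 = Jul 11, 2016; Jul 15, 2016 is 4 days past the end of the window.
The analysis stops there.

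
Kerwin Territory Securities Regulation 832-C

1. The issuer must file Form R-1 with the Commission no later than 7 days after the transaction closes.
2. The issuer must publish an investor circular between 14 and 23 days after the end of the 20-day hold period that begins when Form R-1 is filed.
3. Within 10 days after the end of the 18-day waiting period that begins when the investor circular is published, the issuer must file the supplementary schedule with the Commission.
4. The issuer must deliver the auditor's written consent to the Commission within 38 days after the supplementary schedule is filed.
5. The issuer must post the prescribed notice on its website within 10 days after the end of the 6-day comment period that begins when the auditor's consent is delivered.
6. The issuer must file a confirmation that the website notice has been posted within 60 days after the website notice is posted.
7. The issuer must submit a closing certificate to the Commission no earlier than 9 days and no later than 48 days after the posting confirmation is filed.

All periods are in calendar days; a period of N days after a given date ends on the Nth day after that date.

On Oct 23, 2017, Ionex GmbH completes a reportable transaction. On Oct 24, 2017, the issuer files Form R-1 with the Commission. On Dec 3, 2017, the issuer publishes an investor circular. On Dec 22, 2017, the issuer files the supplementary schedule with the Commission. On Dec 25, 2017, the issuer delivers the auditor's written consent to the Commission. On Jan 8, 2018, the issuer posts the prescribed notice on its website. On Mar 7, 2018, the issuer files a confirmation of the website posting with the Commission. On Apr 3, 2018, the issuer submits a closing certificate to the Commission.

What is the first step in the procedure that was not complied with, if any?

Step 1: 7 days after Oct 23, 2017 (when the transaction closes) is Oct 30, 2017; done Oct 24, 2017 — timely.
Step 2: the window is 14–23 days after Nov 13, 2017 (end of the 20-day hold period, which began when Form R-1 is filed on Oct 24, 2017), so Nov 27, 2017 through Dec 6, 2017; done Dec 3, 2017, which is between those dates.
Step 3: 10 days after Dec 21, 2017 (end of the 18-day waiting period, which began when the investor circular is published on Dec 3, 2017) is Dec 31, 2017; Dec 22, 2017 is within that limit.
Step 4: 38 days after Dec 22, 2017 (when the supplementary schedule is filed) is Jan 29, 2018; done Dec 25, 2017 — timely.
Step 5: 10 days after Dec 31, 2017 (end of the 6-day comment period, which began when the auditor's consent is delivered on Dec 25, 2017) is Jan 10, 2018; done Jan 8, 2018 — timely.
Step 6: 60 days after Jan 8, 2018 (when the website notice is posted) is Mar 9, 2018; Mar 7, 2018 is within that limit.
Step 7: the window is 9–48 days after Mar 7, 2018 (when the posting confirmation is filed), so Mar 16, 2018 through Apr 24, 2018; Apr 3, 2018 falls inside that range.

None — every step was satisfied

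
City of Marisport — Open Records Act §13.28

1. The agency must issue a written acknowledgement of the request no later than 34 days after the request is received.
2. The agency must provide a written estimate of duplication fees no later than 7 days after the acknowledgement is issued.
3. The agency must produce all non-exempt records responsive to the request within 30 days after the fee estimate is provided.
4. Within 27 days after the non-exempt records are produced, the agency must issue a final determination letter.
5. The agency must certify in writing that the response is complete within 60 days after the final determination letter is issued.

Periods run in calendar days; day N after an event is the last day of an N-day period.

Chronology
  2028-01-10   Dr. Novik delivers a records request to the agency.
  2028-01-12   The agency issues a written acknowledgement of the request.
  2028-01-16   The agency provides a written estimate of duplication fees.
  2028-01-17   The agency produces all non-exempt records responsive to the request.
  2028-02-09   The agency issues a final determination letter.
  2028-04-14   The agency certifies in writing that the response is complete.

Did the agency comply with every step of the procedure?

(1) due by 2028-01-10 + 34 days = 2028-02-13; 2028-01-12 is within that limit.
(2) due by 2028-01-12 + 7 days = 2028-01-19; done 2028-01-16 — timely.
(3) due by 2028-01-16 + 30 days = 2028-02-15; completed 2028-01-17, before the deadline.
(4) due by 2028-01-17 + 27 days = 2028-02-13; done 2028-02-09 — timely.
(5) due by 2028-02-09 + 60 days = 2028-04-09; done 2028-04-14 — 5 days late.

No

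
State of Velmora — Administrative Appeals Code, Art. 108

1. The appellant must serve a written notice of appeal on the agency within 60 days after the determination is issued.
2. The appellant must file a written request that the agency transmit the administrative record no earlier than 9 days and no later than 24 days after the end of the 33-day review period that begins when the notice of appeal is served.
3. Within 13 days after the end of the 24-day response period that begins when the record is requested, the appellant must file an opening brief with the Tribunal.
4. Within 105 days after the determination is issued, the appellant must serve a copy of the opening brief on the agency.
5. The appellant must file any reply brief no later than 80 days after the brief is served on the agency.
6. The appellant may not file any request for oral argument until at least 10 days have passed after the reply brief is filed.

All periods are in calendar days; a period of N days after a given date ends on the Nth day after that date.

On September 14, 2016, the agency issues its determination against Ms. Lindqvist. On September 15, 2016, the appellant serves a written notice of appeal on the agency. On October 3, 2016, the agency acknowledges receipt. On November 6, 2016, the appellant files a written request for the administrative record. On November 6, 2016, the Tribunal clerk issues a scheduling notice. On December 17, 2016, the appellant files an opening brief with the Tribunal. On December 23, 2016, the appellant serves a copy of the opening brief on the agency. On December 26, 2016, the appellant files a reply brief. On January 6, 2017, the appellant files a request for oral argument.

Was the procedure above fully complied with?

Step 1: 60 days after September 14, 2016 (when the determination is issued) is November 13, 2016; done September 15, 2016 — timely.
Step 2: the window is 9–24 days after October 18, 2016 (end of the 33-day review period, which began when the notice of appeal is served on September 15, 2016), so October 27, 2016 through November 11, 2016; November 6, 2016 falls inside that range.
Step 3: 13 days after November 30, 2016 (end of the 24-day response period, which began when the record is requested on November 6, 2016) is December 13, 2016; December 17, 2016 misses that deadline by 4 days.
No need to go further; step 3 was not satisfied.

No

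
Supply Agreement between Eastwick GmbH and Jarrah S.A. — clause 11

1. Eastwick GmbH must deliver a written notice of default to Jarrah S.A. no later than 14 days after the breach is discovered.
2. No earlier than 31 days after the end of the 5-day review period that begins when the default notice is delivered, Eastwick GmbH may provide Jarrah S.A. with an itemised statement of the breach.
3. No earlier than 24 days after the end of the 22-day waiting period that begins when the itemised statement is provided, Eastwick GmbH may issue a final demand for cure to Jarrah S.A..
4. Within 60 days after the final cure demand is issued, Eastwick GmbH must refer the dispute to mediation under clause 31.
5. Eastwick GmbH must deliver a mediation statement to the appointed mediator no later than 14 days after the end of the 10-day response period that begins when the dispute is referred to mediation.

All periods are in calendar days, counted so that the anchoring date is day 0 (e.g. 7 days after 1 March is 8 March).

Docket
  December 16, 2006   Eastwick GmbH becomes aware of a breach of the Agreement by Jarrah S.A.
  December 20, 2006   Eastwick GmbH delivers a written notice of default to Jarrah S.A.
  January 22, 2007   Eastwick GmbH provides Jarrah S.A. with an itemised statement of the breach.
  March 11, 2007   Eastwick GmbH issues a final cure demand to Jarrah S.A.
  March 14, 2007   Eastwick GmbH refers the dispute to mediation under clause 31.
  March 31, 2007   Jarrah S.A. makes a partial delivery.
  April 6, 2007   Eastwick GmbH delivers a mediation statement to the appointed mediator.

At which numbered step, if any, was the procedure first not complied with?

Step 2

Step 1: 14 days after December 16, 2006 (when the breach is discovered) is December 30, 2006; completed December 20, 2006, before the deadline.
Step 2: the earliest permitted date is 31 days after December 25, 2006 (end of the 5-day review period, which began when the default notice is delivered on December 20, 2006), i.e. January 25, 2007; January 22, 2007 is 3 days before the earliest permitted date.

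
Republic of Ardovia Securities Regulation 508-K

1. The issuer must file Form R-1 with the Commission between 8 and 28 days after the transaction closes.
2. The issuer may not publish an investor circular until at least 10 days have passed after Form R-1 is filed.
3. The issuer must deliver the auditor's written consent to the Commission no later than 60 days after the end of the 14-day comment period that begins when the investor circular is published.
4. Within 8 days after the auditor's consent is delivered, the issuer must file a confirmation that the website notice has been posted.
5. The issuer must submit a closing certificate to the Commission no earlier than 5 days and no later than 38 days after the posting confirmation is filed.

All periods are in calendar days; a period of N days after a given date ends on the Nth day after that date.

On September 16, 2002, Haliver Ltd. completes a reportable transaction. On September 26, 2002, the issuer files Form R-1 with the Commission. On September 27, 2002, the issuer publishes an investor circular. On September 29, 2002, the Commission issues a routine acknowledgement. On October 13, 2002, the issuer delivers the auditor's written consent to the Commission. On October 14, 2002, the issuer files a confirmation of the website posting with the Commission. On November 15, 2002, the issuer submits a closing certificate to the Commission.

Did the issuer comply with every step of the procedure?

No

Step 1 — 8 and 28 days from September 16, 2002 (when the transaction closes) are September 24, 2002 and October 14, 2002 respectively; done September 26, 2002, which is between those dates.
Step 2 — must wait 10 days from September 26, 2002 (when Form R-1 is filed), so not before October 6, 2002; done September 27, 2002 — 9 days too early.
The procedure was therefore not followed at step 2.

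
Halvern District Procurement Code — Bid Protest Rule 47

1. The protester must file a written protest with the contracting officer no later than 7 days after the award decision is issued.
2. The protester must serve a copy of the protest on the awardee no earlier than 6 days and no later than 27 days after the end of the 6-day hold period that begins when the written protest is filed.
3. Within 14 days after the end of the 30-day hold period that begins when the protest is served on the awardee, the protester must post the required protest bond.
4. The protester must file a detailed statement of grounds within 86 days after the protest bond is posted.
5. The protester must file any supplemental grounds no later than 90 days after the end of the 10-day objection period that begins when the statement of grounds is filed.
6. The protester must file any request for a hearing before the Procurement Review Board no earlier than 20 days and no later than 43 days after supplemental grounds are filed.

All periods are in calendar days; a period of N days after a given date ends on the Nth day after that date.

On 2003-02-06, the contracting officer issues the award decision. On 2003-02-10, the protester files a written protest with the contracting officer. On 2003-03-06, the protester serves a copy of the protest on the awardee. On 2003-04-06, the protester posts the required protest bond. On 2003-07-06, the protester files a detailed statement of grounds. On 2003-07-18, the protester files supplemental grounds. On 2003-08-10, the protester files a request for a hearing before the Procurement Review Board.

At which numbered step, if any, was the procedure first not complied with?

Step 4

(1) due by 2003-02-06 + 7 days = 2003-02-13; 2003-02-10 is within that limit.
(2) the permitted window runs from 2003-02-16 + 6 = 2003-02-22 to 2003-02-16 + 27 = 2003-03-15; done 2003-03-06, which is between those dates.
(3) due by 2003-04-05 + 14 days = 2003-04-19; completed 2003-04-06, before the deadline.
(4) due by 2003-04-06 + 86 days = 2003-07-01; not done until 2003-07-06, 5 days after the deadline.
The procedure was therefore not followed at step 4.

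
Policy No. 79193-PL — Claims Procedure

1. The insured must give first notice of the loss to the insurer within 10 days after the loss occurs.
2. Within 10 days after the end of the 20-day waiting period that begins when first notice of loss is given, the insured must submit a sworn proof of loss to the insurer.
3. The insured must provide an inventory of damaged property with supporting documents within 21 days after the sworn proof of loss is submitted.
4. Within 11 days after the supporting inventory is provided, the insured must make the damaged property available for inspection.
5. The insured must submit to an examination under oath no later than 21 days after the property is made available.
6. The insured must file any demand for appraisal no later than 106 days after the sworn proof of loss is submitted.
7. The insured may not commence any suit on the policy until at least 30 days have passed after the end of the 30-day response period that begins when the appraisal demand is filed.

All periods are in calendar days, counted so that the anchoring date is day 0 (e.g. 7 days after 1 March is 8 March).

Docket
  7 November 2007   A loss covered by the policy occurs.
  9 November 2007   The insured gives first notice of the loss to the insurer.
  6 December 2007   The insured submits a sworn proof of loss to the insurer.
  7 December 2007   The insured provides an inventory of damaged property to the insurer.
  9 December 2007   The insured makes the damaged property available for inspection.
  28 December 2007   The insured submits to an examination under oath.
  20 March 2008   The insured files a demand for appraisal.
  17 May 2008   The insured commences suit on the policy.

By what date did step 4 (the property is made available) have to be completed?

18 December 2007

Step 4 runs from 7 December 2007, when the supporting inventory is provided. 11 days after 7 December 2007 is 18 December 2007.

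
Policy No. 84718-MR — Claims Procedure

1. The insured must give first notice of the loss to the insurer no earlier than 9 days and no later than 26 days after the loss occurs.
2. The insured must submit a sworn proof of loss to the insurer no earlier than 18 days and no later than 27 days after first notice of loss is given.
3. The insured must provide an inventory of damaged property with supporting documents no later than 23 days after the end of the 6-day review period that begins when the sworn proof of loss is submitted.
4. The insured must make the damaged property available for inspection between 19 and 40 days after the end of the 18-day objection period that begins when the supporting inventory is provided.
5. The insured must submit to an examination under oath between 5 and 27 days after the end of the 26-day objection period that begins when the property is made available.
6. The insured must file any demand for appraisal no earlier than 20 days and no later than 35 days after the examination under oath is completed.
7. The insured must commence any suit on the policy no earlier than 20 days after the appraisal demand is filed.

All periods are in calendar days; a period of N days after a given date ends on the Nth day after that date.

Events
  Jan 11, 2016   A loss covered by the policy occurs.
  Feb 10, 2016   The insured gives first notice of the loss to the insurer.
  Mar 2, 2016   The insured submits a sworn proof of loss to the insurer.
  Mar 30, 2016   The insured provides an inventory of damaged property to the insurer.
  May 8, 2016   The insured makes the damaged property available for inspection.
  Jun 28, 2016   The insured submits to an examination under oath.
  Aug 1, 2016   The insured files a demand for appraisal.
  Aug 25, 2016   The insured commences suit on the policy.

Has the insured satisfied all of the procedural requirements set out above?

No

Step 1 — 9 and 26 days from Jan 11, 2016 (when the loss occurs) are Jan 20, 2016 and Feb 6, 2016 respectively; done Feb 10, 2016 — 4 days after the window closed.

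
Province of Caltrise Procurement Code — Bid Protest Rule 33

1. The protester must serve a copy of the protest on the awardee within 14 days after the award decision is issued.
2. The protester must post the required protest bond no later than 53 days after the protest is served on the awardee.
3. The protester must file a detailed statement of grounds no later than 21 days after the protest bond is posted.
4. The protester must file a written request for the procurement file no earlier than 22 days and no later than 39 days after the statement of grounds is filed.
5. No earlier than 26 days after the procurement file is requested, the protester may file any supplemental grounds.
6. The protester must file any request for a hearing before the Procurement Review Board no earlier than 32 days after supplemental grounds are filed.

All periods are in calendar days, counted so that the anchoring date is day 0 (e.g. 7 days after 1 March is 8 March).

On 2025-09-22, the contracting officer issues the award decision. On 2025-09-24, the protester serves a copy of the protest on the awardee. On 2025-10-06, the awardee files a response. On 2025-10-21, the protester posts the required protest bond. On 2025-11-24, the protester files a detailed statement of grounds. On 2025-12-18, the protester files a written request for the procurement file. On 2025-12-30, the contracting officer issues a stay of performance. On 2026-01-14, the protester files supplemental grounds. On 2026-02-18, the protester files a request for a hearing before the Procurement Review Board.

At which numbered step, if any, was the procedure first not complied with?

Step 1 — counting 14 days from 2025-09-22 (when the award decision is issued) gives a deadline of 2025-10-06; done 2025-09-24 — timely.
Step 2 — counting 53 days from 2025-09-24 (when the protest is served on the awardee) gives a deadline of 2025-11-16; 2025-10-21 is within that limit.
Step 3 — counting 21 days from 2025-10-21 (when the protest bond is posted) gives a deadline of 2025-11-11; 2025-11-24 misses that deadline by 13 days.
The procedure was therefore not followed at step 3.

Step 3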